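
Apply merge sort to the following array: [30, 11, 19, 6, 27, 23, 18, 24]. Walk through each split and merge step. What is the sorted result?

Merge sort trace:

Split: [30, 11, 19, 6, 27, 23, 18, 24] -> [30, 11, 19, 6] and [27, 23, 18, 24]
  Split: [30, 11, 19, 6] -> [30, 11] and [19, 6]
    Split: [30, 11] -> [30] and [11]
    Merge: [30] + [11] -> [11, 30]
    Split: [19, 6] -> [19] and [6]
    Merge: [19] + [6] -> [6, 19]
  Merge: [11, 30] + [6, 19] -> [6, 11, 19, 30]
  Split: [27, 23, 18, 24] -> [27, 23] and [18, 24]
    Split: [27, 23] -> [27] and [23]
    Merge: [27] + [23] -> [23, 27]
    Split: [18, 24] -> [18] and [24]
    Merge: [18] + [24] -> [18, 24]
  Merge: [23, 27] + [18, 24] -> [18, 23, 24, 27]
Merge: [6, 11, 19, 30] + [18, 23, 24, 27] -> [6, 11, 18, 19, 23, 24, 27, 30]

Final sorted array: [6, 11, 18, 19, 23, 24, 27, 30]

The merge sort proceeds by recursively splitting the array and merging sorted halves.
After all merges, the sorted array is [6, 11, 18, 19, 23, 24, 27, 30].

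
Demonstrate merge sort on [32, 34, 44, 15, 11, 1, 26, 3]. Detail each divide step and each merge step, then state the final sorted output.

Merge sort trace:

Split: [32, 34, 44, 15, 11, 1, 26, 3] -> [32, 34, 44, 15] and [11, 1, 26, 3]
  Split: [32, 34, 44, 15] -> [32, 34] and [44, 15]
    Split: [32, 34] -> [32] and [34]
    Merge: [32] + [34] -> [32, 34]
    Split: [44, 15] -> [44] and [15]
    Merge: [44] + [15] -> [15, 44]
  Merge: [32, 34] + [15, 44] -> [15, 32, 34, 44]
  Split: [11, 1, 26, 3] -> [11, 1] and [26, 3]
    Split: [11, 1] -> [11] and [1]
    Merge: [11] + [1] -> [1, 11]
    Split: [26, 3] -> [26] and [3]
    Merge: [26] + [3] -> [3, 26]
  Merge: [1, 11] + [3, 26] -> [1, 3, 11, 26]
Merge: [15, 32, 34, 44] + [1, 3, 11, 26] -> [1, 3, 11, 15, 26, 32, 34, 44]

Final sorted array: [1, 3, 11, 15, 26, 32, 34, 44]

The merge sort proceeds by recursively splitting the array and merging sorted halves.
After all merges, the sorted array is [1, 3, 11, 15, 26, 32, 34, 44].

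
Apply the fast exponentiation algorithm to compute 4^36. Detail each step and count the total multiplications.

Computing 4^36 by squaring (build up from 4^1; each line after the first costs one multiplication):

4^1 = 4
4^2 = (4^1)^2 = 4^2 = 16
4^4 = (4^2)^2 = 16^2 = 256
4^8 = (4^4)^2 = 256^2 = 65536
4^9 = 4 * 4^8 = 4 * 65536 = 262144
4^18 = (4^9)^2 = 262144^2 = 68719476736
4^36 = (4^18)^2 = 68719476736^2 = 4722366482869645213696

Result: 4722366482869645213696
Multiplications needed: 6 (6 lines after 4^1)

4^36 = 4722366482869645213696. Using exponentiation by squaring, this requires 6 multiplications. The key idea: if the exponent is even, square the half-power; if odd, multiply by the base once.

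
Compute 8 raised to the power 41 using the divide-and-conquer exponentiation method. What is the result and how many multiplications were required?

Computing 8^41 by squaring (build up from 8^1; each line after the first costs one multiplication):

8^1 = 8
8^2 = (8^1)^2 = 8^2 = 64
8^4 = (8^2)^2 = 64^2 = 4096
8^5 = 8 * 8^4 = 8 * 4096 = 32768
8^10 = (8^5)^2 = 32768^2 = 1073741824
8^20 = (8^10)^2 = 1073741824^2 = 1152921504606846976
8^40 = (8^20)^2 = 1152921504606846976^2 = 1329227995784915872903807060280344576
8^41 = 8 * 8^40 = 8 * 1329227995784915872903807060280344576 = 10633823966279326983230456482242756608

Result: 10633823966279326983230456482242756608
Multiplications needed: 7 (7 lines after 8^1)

8^41 = 10633823966279326983230456482242756608. Using exponentiation by squaring, this requires 7 multiplications. The key idea: if the exponent is even, square the half-power; if odd, multiply by the base once.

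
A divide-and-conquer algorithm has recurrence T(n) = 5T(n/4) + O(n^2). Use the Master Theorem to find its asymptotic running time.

Master Theorem for T(n) = 5T(n/4) + O(n^2):

a = 5, b = 4, c = 2
log_b(a) = log_4(5) = 1.1610

Case 3: c = 2 > log_4(5) = 1.1610
T(n) = O(n^2) = O(n^2)

For T(n) = 5T(n/4) + O(n^2): log_4(5) = 1.1610. This is Case 3 of the Master Theorem (c > log_b(a), work dominated by root), giving O(n^2).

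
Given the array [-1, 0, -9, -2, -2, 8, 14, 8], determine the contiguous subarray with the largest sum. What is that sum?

Using Kadane's algorithm on [-1, 0, -9, -2, -2, 8, 14, 8]:

Scanning through the array:
Position 1 (value 0): max_ending_here = 0, max_so_far = 0
Position 2 (value -9): max_ending_here = -9, max_so_far = 0
Position 3 (value -2): max_ending_here = -2, max_so_far = 0
Position 4 (value -2): max_ending_here = -2, max_so_far = 0
Position 5 (value 8): max_ending_here = 8, max_so_far = 8
Position 6 (value 14): max_ending_here = 22, max_so_far = 22
Position 7 (value 8): max_ending_here = 30, max_so_far = 30

Maximum subarray: [8, 14, 8]
Maximum sum: 30

The maximum subarray is [8, 14, 8] with sum 30. This subarray runs from index 5 to index 7.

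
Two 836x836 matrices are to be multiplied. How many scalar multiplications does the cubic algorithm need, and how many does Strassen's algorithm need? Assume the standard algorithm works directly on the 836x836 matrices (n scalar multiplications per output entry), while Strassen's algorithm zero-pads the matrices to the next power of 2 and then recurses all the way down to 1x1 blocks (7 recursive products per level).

Matrix multiplication for 836x836 matrices:

Strassen's algorithm requires power-of-2 dimensions. Pad 836x836 to 1024x1024 (next power of 2).

Standard algorithm: 836^3 = 584277056 multiplications
Strassen's algorithm: 7^(log2(1024)) = 7^10 = 282475249 multiplications
Savings: 584277056 - 282475249 = 301801807 multiplications

Standard: 584277056 multiplications (836^3). Strassen: 282475249 multiplications (7^10, after padding to 1024x1024). Strassen reduces 8 recursive multiplications to 7 at each level.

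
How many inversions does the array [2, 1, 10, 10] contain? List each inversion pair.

Finding inversions in [2, 1, 10, 10]:

(0, 1): arr[0]=2 > arr[1]=1

Total inversions: 1

The array has 1 inversion(s): (0,1). Each pair (i,j) satisfies i < j and arr[i] > arr[j].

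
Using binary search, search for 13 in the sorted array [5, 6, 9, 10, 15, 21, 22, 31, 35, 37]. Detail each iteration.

Binary search for 13 in [5, 6, 9, 10, 15, 21, 22, 31, 35, 37]:

lo=0, hi=9, mid=4, arr[mid]=15 -> 15 > 13, search left half
lo=0, hi=3, mid=1, arr[mid]=6 -> 6 < 13, search right half
lo=2, hi=3, mid=2, arr[mid]=9 -> 9 < 13, search right half
lo=3, hi=3, mid=3, arr[mid]=10 -> 10 < 13, search right half
lo=4 > hi=3, target 13 not found

Binary search determines that 13 is not in the array after 4 comparisons. The search space was exhausted without finding the target.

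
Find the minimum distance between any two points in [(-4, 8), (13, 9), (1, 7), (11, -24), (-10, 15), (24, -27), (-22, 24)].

Computing all pairwise distances among 7 points:

d((-4, 8), (13, 9)) = 17.0294
d((-4, 8), (1, 7)) = 5.099 <-- minimum
d((-4, 8), (11, -24)) = 35.3412
d((-4, 8), (-10, 15)) = 9.2195
d((-4, 8), (24, -27)) = 44.8219
d((-4, 8), (-22, 24)) = 24.0832
d((13, 9), (1, 7)) = 12.1655
d((13, 9), (11, -24)) = 33.0606
d((13, 9), (-10, 15)) = 23.7697
d((13, 9), (24, -27)) = 37.6431
d((13, 9), (-22, 24)) = 38.0789
d((1, 7), (11, -24)) = 32.573
d((1, 7), (-10, 15)) = 13.6015
d((1, 7), (24, -27)) = 41.0488
d((1, 7), (-22, 24)) = 28.6007
d((11, -24), (-10, 15)) = 44.2945
d((11, -24), (24, -27)) = 13.3417
d((11, -24), (-22, 24)) = 58.2495
d((-10, 15), (24, -27)) = 54.037
d((-10, 15), (-22, 24)) = 15.0
d((24, -27), (-22, 24)) = 68.6804

Closest pair: (-4, 8) and (1, 7) with distance 5.099

The closest pair is (-4, 8) and (1, 7) with Euclidean distance 5.099. For 7 points, brute-force pairwise comparison is shown above. For large n, the divide-and-conquer algorithm (sort by x, recurse on halves, check the dividing strip) achieves O(n log n).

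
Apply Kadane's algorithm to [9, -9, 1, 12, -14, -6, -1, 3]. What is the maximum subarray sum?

Using Kadane's algorithm on [9, -9, 1, 12, -14, -6, -1, 3]:

Scanning through the array:
Position 1 (value -9): max_ending_here = 0, max_so_far = 9
Position 2 (value 1): max_ending_here = 1, max_so_far = 9
Position 3 (value 12): max_ending_here = 13, max_so_far = 13
Position 4 (value -14): max_ending_here = -1, max_so_far = 13
Position 5 (value -6): max_ending_here = -6, max_so_far = 13
Position 6 (value -1): max_ending_here = -1, max_so_far = 13
Position 7 (value 3): max_ending_here = 3, max_so_far = 13

Maximum subarray: [9, -9, 1, 12]
Maximum sum: 13

The maximum subarray is [9, -9, 1, 12] with sum 13. This subarray runs from index 0 to index 3.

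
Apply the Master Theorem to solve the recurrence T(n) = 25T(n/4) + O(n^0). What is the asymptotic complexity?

Master Theorem for T(n) = 25T(n/4) + O(n^0):

a = 25, b = 4, c = 0
log_b(a) = log_4(25) = 2.3219

Case 1: c = 0 < log_4(25) = 2.3219
T(n) = O(n^(log_4 25))

For T(n) = 25T(n/4) + O(n^0): log_4(25) = 2.3219. This is Case 1 of the Master Theorem (c < log_b(a), work dominated by leaves), giving O(n^(log_4 25)).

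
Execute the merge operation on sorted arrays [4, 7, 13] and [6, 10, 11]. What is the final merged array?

Merging process:

Compare 4 vs 6: take 4 from left. Merged: [4]
Compare 7 vs 6: take 6 from right. Merged: [4, 6]
Compare 7 vs 10: take 7 from left. Merged: [4, 6, 7]
Compare 13 vs 10: take 10 from right. Merged: [4, 6, 7, 10]
Compare 13 vs 11: take 11 from right. Merged: [4, 6, 7, 10, 11]
Append remaining from left: [13]. Merged: [4, 6, 7, 10, 11, 13]

Final merged array: [4, 6, 7, 10, 11, 13]
Total comparisons: 5

The merged array is [4, 6, 7, 10, 11, 13], requiring 5 comparisons. The merge step runs in O(n) time where n is the total number of elements.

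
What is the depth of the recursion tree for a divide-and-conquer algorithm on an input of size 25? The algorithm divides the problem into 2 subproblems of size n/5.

For divide and conquer with division factor 5:

Problem sizes at each level:
Level 0: 25
Level 1: 5
Level 2: 1

The root is level 0 and the size-1 base case is level 2 (the tree spans levels 0 through 2, i.e. 3 levels counting the root), so the depth is the number of divisions: log_5(25) = 2

The recursion tree depth is log_5(25) = 2. At each level, the problem size is divided by 5, so it takes 2 divisions to reduce to a base case of size 1. The algorithm makes 2 recursive calls at each level.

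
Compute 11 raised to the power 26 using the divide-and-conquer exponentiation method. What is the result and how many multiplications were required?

Computing 11^26 by squaring (build up from 11^1; each line after the first costs one multiplication):

11^1 = 11
11^2 = (11^1)^2 = 11^2 = 121
11^3 = 11 * 11^2 = 11 * 121 = 1331
11^6 = (11^3)^2 = 1331^2 = 1771561
11^12 = (11^6)^2 = 1771561^2 = 3138428376721
11^13 = 11 * 11^12 = 11 * 3138428376721 = 34522712143931
11^26 = (11^13)^2 = 34522712143931^2 = 1191817653772720942460132761

Result: 1191817653772720942460132761
Multiplications needed: 6 (6 lines after 11^1)

11^26 = 1191817653772720942460132761. Using exponentiation by squaring, this requires 6 multiplications. The key idea: if the exponent is even, square the half-power; if odd, multiply by the base once.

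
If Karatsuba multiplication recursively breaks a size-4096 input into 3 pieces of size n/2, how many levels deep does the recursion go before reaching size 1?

For divide and conquer with division factor 2:

Problem sizes at each level:
Level 0: 4096
Level 1: 2048
Level 2: 1024
Level 3: 512
Level 4: 256
Level 5: 128
Level 6: 64
Level 7: 32
Level 8: 16
Level 9: 8
Level 10: 4
Level 11: 2
Level 12: 1

The root is level 0 and the size-1 base case is level 12 (the tree spans levels 0 through 12, i.e. 13 levels counting the root), so the depth is the number of divisions: log_2(4096) = 12

The recursion tree depth is log_2(4096) = 12. At each level, the problem size is divided by 2, so it takes 12 divisions to reduce to a base case of size 1. The algorithm makes 3 recursive calls at each level.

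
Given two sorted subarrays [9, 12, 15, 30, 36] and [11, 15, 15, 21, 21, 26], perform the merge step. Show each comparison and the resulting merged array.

Merging process:

Compare 9 vs 11: take 9 from left. Merged: [9]
Compare 12 vs 11: take 11 from right. Merged: [9, 11]
Compare 12 vs 15: take 12 from left. Merged: [9, 11, 12]
Compare 15 vs 15: take 15 from left. Merged: [9, 11, 12, 15]
Compare 30 vs 15: take 15 from right. Merged: [9, 11, 12, 15, 15]
Compare 30 vs 15: take 15 from right. Merged: [9, 11, 12, 15, 15, 15]
Compare 30 vs 21: take 21 from right. Merged: [9, 11, 12, 15, 15, 15, 21]
Compare 30 vs 21: take 21 from right. Merged: [9, 11, 12, 15, 15, 15, 21, 21]
Compare 30 vs 26: take 26 from right. Merged: [9, 11, 12, 15, 15, 15, 21, 21, 26]
Append remaining from left: [30, 36]. Merged: [9, 11, 12, 15, 15, 15, 21, 21, 26, 30, 36]

Final merged array: [9, 11, 12, 15, 15, 15, 21, 21, 26, 30, 36]
Total comparisons: 9

The merged array is [9, 11, 12, 15, 15, 15, 21, 21, 26, 30, 36], requiring 9 comparisons. The merge step runs in O(n) time where n is the total number of elements.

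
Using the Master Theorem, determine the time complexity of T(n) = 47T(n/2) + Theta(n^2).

Master Theorem for T(n) = 47T(n/2) + O(n^2):

a = 47, b = 2, c = 2
log_b(a) = log_2(47) = 5.5546

Case 1: c = 2 < log_2(47) = 5.5546
T(n) = O(n^(log_2 47))

For T(n) = 47T(n/2) + O(n^2): log_2(47) = 5.5546. This is Case 1 of the Master Theorem (c < log_b(a), work dominated by leaves), giving O(n^(log_2 47)).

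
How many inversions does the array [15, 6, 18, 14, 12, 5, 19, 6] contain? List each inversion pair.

Finding inversions in [15, 6, 18, 14, 12, 5, 19, 6]:

(0, 1): arr[0]=15 > arr[1]=6
(0, 3): arr[0]=15 > arr[3]=14
(0, 4): arr[0]=15 > arr[4]=12
(0, 5): arr[0]=15 > arr[5]=5
(0, 7): arr[0]=15 > arr[7]=6
(1, 5): arr[1]=6 > arr[5]=5
(2, 3): arr[2]=18 > arr[3]=14
(2, 4): arr[2]=18 > arr[4]=12
(2, 5): arr[2]=18 > arr[5]=5
(2, 7): arr[2]=18 > arr[7]=6
(3, 4): arr[3]=14 > arr[4]=12
(3, 5): arr[3]=14 > arr[5]=5
(3, 7): arr[3]=14 > arr[7]=6
(4, 5): arr[4]=12 > arr[5]=5
(4, 7): arr[4]=12 > arr[7]=6
(6, 7): arr[6]=19 > arr[7]=6

Total inversions: 16

The array has 16 inversion(s): (0,1), (0,3), (0,4), (0,5), (0,7), (1,5), (2,3), (2,4), (2,5), (2,7), (3,4), (3,5), (3,7), (4,5), (4,7), (6,7). Each pair (i,j) satisfies i < j and arr[i] > arr[j].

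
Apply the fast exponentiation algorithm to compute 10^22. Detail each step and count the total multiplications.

Computing 10^22 by squaring (build up from 10^1; each line after the first costs one multiplication):

10^1 = 10
10^2 = (10^1)^2 = 10^2 = 100
10^4 = (10^2)^2 = 100^2 = 10000
10^5 = 10 * 10^4 = 10 * 10000 = 100000
10^10 = (10^5)^2 = 100000^2 = 10000000000
10^11 = 10 * 10^10 = 10 * 10000000000 = 100000000000
10^22 = (10^11)^2 = 100000000000^2 = 10000000000000000000000

Result: 10000000000000000000000
Multiplications needed: 6 (6 lines after 10^1)

10^22 = 10000000000000000000000. Using exponentiation by squaring, this requires 6 multiplications. The key idea: if the exponent is even, square the half-power; if odd, multiply by the base once.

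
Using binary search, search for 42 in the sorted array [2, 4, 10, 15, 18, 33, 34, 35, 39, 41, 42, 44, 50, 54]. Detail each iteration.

Binary search for 42 in [2, 4, 10, 15, 18, 33, 34, 35, 39, 41, 42, 44, 50, 54]:

lo=0, hi=13, mid=6, arr[mid]=34 -> 34 < 42, search right half
lo=7, hi=13, mid=10, arr[mid]=42 -> Found target at index 10!

Binary search finds 42 at index 10 after 2 comparisons. The search repeatedly halves the search space by comparing with the middle element.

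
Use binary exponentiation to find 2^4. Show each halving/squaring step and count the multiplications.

Computing 2^4 by squaring (build up from 2^1; each line after the first costs one multiplication):

2^1 = 2
2^2 = (2^1)^2 = 2^2 = 4
2^4 = (2^2)^2 = 4^2 = 16

Result: 16
Multiplications needed: 2 (2 lines after 2^1)

2^4 = 16. Using exponentiation by squaring, this requires 2 multiplications. The key idea: if the exponent is even, square the half-power; if odd, multiply by the base once.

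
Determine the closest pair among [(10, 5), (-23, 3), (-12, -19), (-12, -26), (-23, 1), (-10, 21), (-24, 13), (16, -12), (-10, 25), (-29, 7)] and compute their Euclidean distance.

Computing all pairwise distances among 10 points:

d((10, 5), (-23, 3)) = 33.0606
d((10, 5), (-12, -19)) = 32.5576
d((10, 5), (-12, -26)) = 38.0132
d((10, 5), (-23, 1)) = 33.2415
d((10, 5), (-10, 21)) = 25.6125
d((10, 5), (-24, 13)) = 34.9285
d((10, 5), (16, -12)) = 18.0278
d((10, 5), (-10, 25)) = 28.2843
d((10, 5), (-29, 7)) = 39.0512
d((-23, 3), (-12, -19)) = 24.5967
d((-23, 3), (-12, -26)) = 31.0161
d((-23, 3), (-23, 1)) = 2.0 <-- minimum
d((-23, 3), (-10, 21)) = 22.2036
d((-23, 3), (-24, 13)) = 10.0499
d((-23, 3), (16, -12)) = 41.7852
d((-23, 3), (-10, 25)) = 25.5539
d((-23, 3), (-29, 7)) = 7.2111
d((-12, -19), (-12, -26)) = 7.0
d((-12, -19), (-23, 1)) = 22.8254
d((-12, -19), (-10, 21)) = 40.05
d((-12, -19), (-24, 13)) = 34.176
d((-12, -19), (16, -12)) = 28.8617
d((-12, -19), (-10, 25)) = 44.0454
d((-12, -19), (-29, 7)) = 31.0644
d((-12, -26), (-23, 1)) = 29.1548
d((-12, -26), (-10, 21)) = 47.0425
d((-12, -26), (-24, 13)) = 40.8044
d((-12, -26), (16, -12)) = 31.305
d((-12, -26), (-10, 25)) = 51.0392
d((-12, -26), (-29, 7)) = 37.1214
d((-23, 1), (-10, 21)) = 23.8537
d((-23, 1), (-24, 13)) = 12.0416
d((-23, 1), (16, -12)) = 41.1096
d((-23, 1), (-10, 25)) = 27.2947
d((-23, 1), (-29, 7)) = 8.4853
d((-10, 21), (-24, 13)) = 16.1245
d((-10, 21), (16, -12)) = 42.0119
d((-10, 21), (-10, 25)) = 4.0
d((-10, 21), (-29, 7)) = 23.6008
d((-24, 13), (16, -12)) = 47.1699
d((-24, 13), (-10, 25)) = 18.4391
d((-24, 13), (-29, 7)) = 7.8102
d((16, -12), (-10, 25)) = 45.2217
d((16, -12), (-29, 7)) = 48.8467
d((-10, 25), (-29, 7)) = 26.1725

Closest pair: (-23, 3) and (-23, 1) with distance 2.0

The closest pair is (-23, 3) and (-23, 1) with Euclidean distance 2.0. For 10 points, brute-force pairwise comparison is shown above. For large n, the divide-and-conquer algorithm (sort by x, recurse on halves, check the dividing strip) achieves O(n log n).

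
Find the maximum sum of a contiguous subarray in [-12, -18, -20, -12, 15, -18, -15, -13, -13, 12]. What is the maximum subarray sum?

Using Kadane's algorithm on [-12, -18, -20, -12, 15, -18, -15, -13, -13, 12]:

Scanning through the array:
Position 1 (value -18): max_ending_here = -18, max_so_far = -12
Position 2 (value -20): max_ending_here = -20, max_so_far = -12
Position 3 (value -12): max_ending_here = -12, max_so_far = -12
Position 4 (value 15): max_ending_here = 15, max_so_far = 15
Position 5 (value -18): max_ending_here = -3, max_so_far = 15
Position 6 (value -15): max_ending_here = -15, max_so_far = 15
Position 7 (value -13): max_ending_here = -13, max_so_far = 15
Position 8 (value -13): max_ending_here = -13, max_so_far = 15
Position 9 (value 12): max_ending_here = 12, max_so_far = 15

Maximum subarray: [15]
Maximum sum: 15

The maximum subarray is [15] with sum 15. This subarray runs from index 4 to index 4.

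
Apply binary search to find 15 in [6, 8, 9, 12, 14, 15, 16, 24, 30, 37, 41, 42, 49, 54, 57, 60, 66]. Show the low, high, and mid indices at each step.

Binary search for 15 in [6, 8, 9, 12, 14, 15, 16, 24, 30, 37, 41, 42, 49, 54, 57, 60, 66]:

lo=0, hi=16, mid=8, arr[mid]=30 -> 30 > 15, search left half
lo=0, hi=7, mid=3, arr[mid]=12 -> 12 < 15, search right half
lo=4, hi=7, mid=5, arr[mid]=15 -> Found target at index 5!

Binary search finds 15 at index 5 after 3 comparisons. The search repeatedly halves the search space by comparing with the middle element.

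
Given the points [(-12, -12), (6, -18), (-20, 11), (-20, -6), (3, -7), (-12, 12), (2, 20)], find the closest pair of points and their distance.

Computing all pairwise distances among 7 points:

d((-12, -12), (6, -18)) = 18.9737
d((-12, -12), (-20, 11)) = 24.3516
d((-12, -12), (-20, -6)) = 10.0
d((-12, -12), (3, -7)) = 15.8114
d((-12, -12), (-12, 12)) = 24.0
d((-12, -12), (2, 20)) = 34.9285
d((6, -18), (-20, 11)) = 38.9487
d((6, -18), (-20, -6)) = 28.6356
d((6, -18), (3, -7)) = 11.4018
d((6, -18), (-12, 12)) = 34.9857
d((6, -18), (2, 20)) = 38.2099
d((-20, 11), (-20, -6)) = 17.0
d((-20, 11), (3, -7)) = 29.2062
d((-20, 11), (-12, 12)) = 8.0623 <-- minimum
d((-20, 11), (2, 20)) = 23.7697
d((-20, -6), (3, -7)) = 23.0217
d((-20, -6), (-12, 12)) = 19.6977
d((-20, -6), (2, 20)) = 34.0588
d((3, -7), (-12, 12)) = 24.2074
d((3, -7), (2, 20)) = 27.0185
d((-12, 12), (2, 20)) = 16.1245

Closest pair: (-20, 11) and (-12, 12) with distance 8.0623

The closest pair is (-20, 11) and (-12, 12) with Euclidean distance 8.0623. For 7 points, brute-force pairwise comparison is shown above. For large n, the divide-and-conquer algorithm (sort by x, recurse on halves, check the dividing strip) achieves O(n log n).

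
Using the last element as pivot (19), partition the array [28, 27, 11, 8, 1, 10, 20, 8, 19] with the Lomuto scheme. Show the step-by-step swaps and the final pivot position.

Lomuto partition with pivot = 19:

Initial array: [28, 27, 11, 8, 1, 10, 20, 8, 19]

arr[0]=28 > 19: no swap
arr[1]=27 > 19: no swap
arr[2]=11 <= 19: swap with position 0, array becomes [11, 27, 28, 8, 1, 10, 20, 8, 19]
arr[3]=8 <= 19: swap with position 1, array becomes [11, 8, 28, 27, 1, 10, 20, 8, 19]
arr[4]=1 <= 19: swap with position 2, array becomes [11, 8, 1, 27, 28, 10, 20, 8, 19]
arr[5]=10 <= 19: swap with position 3, array becomes [11, 8, 1, 10, 28, 27, 20, 8, 19]
arr[6]=20 > 19: no swap
arr[7]=8 <= 19: swap with position 4, array becomes [11, 8, 1, 10, 8, 27, 20, 28, 19]

Place pivot at position 5: [11, 8, 1, 10, 8, 19, 20, 28, 27]
Pivot position: 5

After partitioning with pivot 19, the array becomes [11, 8, 1, 10, 8, 19, 20, 28, 27]. The pivot is placed at index 5. All elements to the left of the pivot are <= 19, and all elements to the right are > 19.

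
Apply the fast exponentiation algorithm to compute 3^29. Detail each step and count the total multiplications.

Computing 3^29 by squaring (build up from 3^1; each line after the first costs one multiplication):

3^1 = 3
3^2 = (3^1)^2 = 3^2 = 9
3^3 = 3 * 3^2 = 3 * 9 = 27
3^6 = (3^3)^2 = 27^2 = 729
3^7 = 3 * 3^6 = 3 * 729 = 2187
3^14 = (3^7)^2 = 2187^2 = 4782969
3^28 = (3^14)^2 = 4782969^2 = 22876792454961
3^29 = 3 * 3^28 = 3 * 22876792454961 = 68630377364883

Result: 68630377364883
Multiplications needed: 7 (7 lines after 3^1)

3^29 = 68630377364883. Using exponentiation by squaring, this requires 7 multiplications. The key idea: if the exponent is even, square the half-power; if odd, multiply by the base once.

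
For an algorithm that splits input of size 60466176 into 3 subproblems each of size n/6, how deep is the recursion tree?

For divide and conquer with division factor 6:

Problem sizes at each level:
Level 0: 60466176
Level 1: 10077696
Level 2: 1679616
Level 3: 279936
Level 4: 46656
Level 5: 7776
Level 6: 1296
Level 7: 216
Level 8: 36
Level 9: 6
Level 10: 1

The root is level 0 and the size-1 base case is level 10 (the tree spans levels 0 through 10, i.e. 11 levels counting the root), so the depth is the number of divisions: log_6(60466176) = 10

The recursion tree depth is log_6(60466176) = 10. At each level, the problem size is divided by 6, so it takes 10 divisions to reduce to a base case of size 1. The algorithm makes 3 recursive calls at each level.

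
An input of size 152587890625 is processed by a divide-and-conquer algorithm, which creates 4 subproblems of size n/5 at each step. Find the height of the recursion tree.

For divide and conquer with division factor 5:

Problem sizes at each level:
Level 0: 152587890625
Level 1: 30517578125
Level 2: 6103515625
Level 3: 1220703125
Level 4: 244140625
Level 5: 48828125
Level 6: 9765625
Level 7: 1953125
Level 8: 390625
Level 9: 78125
Level 10: 15625
Level 11: 3125
Level 12: 625
Level 13: 125
Level 14: 25
Level 15: 5
Level 16: 1

The root is level 0 and the size-1 base case is level 16 (the tree spans levels 0 through 16, i.e. 17 levels counting the root), so the depth is the number of divisions: log_5(152587890625) = 16

The recursion tree depth is log_5(152587890625) = 16. At each level, the problem size is divided by 5, so it takes 16 divisions to reduce to a base case of size 1. The algorithm makes 4 recursive calls at each level.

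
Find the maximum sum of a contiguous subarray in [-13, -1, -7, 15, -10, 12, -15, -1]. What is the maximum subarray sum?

Using Kadane's algorithm on [-13, -1, -7, 15, -10, 12, -15, -1]:

Scanning through the array:
Position 1 (value -1): max_ending_here = -1, max_so_far = -1
Position 2 (value -7): max_ending_here = -7, max_so_far = -1
Position 3 (value 15): max_ending_here = 15, max_so_far = 15
Position 4 (value -10): max_ending_here = 5, max_so_far = 15
Position 5 (value 12): max_ending_here = 17, max_so_far = 17
Position 6 (value -15): max_ending_here = 2, max_so_far = 17
Position 7 (value -1): max_ending_here = 1, max_so_far = 17

Maximum subarray: [15, -10, 12]
Maximum sum: 17

The maximum subarray is [15, -10, 12] with sum 17. This subarray runs from index 3 to index 5.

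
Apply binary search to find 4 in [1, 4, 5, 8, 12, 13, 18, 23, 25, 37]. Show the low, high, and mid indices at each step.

Binary search for 4 in [1, 4, 5, 8, 12, 13, 18, 23, 25, 37]:

lo=0, hi=9, mid=4, arr[mid]=12 -> 12 > 4, search left half
lo=0, hi=3, mid=1, arr[mid]=4 -> Found target at index 1!

Binary search finds 4 at index 1 after 2 comparisons. The search repeatedly halves the search space by comparing with the middle element.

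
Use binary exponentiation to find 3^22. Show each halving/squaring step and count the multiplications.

Computing 3^22 by squaring (build up from 3^1; each line after the first costs one multiplication):

3^1 = 3
3^2 = (3^1)^2 = 3^2 = 9
3^4 = (3^2)^2 = 9^2 = 81
3^5 = 3 * 3^4 = 3 * 81 = 243
3^10 = (3^5)^2 = 243^2 = 59049
3^11 = 3 * 3^10 = 3 * 59049 = 177147
3^22 = (3^11)^2 = 177147^2 = 31381059609

Result: 31381059609
Multiplications needed: 6 (6 lines after 3^1)

3^22 = 31381059609. Using exponentiation by squaring, this requires 6 multiplications. The key idea: if the exponent is even, square the half-power; if odd, multiply by the base once.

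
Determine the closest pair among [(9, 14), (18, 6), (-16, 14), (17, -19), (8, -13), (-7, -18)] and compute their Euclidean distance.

Computing all pairwise distances among 6 points:

d((9, 14), (18, 6)) = 12.0416
d((9, 14), (-16, 14)) = 25.0
d((9, 14), (17, -19)) = 33.9559
d((9, 14), (8, -13)) = 27.0185
d((9, 14), (-7, -18)) = 35.7771
d((18, 6), (-16, 14)) = 34.9285
d((18, 6), (17, -19)) = 25.02
d((18, 6), (8, -13)) = 21.4709
d((18, 6), (-7, -18)) = 34.6554
d((-16, 14), (17, -19)) = 46.669
d((-16, 14), (8, -13)) = 36.1248
d((-16, 14), (-7, -18)) = 33.2415
d((17, -19), (8, -13)) = 10.8167 <-- minimum
d((17, -19), (-7, -18)) = 24.0208
d((8, -13), (-7, -18)) = 15.8114

Closest pair: (17, -19) and (8, -13) with distance 10.8167

The closest pair is (17, -19) and (8, -13) with Euclidean distance 10.8167. For 6 points, brute-force pairwise comparison is shown above. For large n, the divide-and-conquer algorithm (sort by x, recurse on halves, check the dividing strip) achieves O(n log n).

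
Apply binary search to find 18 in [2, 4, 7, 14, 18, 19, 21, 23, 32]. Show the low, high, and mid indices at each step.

Binary search for 18 in [2, 4, 7, 14, 18, 19, 21, 23, 32]:

lo=0, hi=8, mid=4, arr[mid]=18 -> Found target at index 4!

Binary search finds 18 at index 4 after 1 comparisons. The search repeatedly halves the search space by comparing with the middle element.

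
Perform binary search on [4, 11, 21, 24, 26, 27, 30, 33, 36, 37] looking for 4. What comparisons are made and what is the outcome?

Binary search for 4 in [4, 11, 21, 24, 26, 27, 30, 33, 36, 37]:

lo=0, hi=9, mid=4, arr[mid]=26 -> 26 > 4, search left half
lo=0, hi=3, mid=1, arr[mid]=11 -> 11 > 4, search left half
lo=0, hi=0, mid=0, arr[mid]=4 -> Found target at index 0!

Binary search finds 4 at index 0 after 3 comparisons. The search repeatedly halves the search space by comparing with the middle element.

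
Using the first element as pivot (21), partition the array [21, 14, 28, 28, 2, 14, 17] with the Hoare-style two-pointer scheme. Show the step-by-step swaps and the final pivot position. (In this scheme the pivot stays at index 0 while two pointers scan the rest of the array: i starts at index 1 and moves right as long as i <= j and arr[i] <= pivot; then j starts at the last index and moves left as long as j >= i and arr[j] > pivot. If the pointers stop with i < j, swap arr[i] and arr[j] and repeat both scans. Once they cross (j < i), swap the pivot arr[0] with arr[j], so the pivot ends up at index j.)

Hoare-style two-pointer partition with pivot = 21:

Initial array: [21, 14, 28, 28, 2, 14, 17]

Pointers start at i = 1, j = 6.
i stops at index 2 (arr[2]=28 > 21), j stops at index 6 (arr[6]=17 <= 21): swap arr[2] and arr[6], array becomes [21, 14, 17, 28, 2, 14, 28]
i stops at index 3 (arr[3]=28 > 21), j stops at index 5 (arr[5]=14 <= 21): swap arr[3] and arr[5], array becomes [21, 14, 17, 14, 2, 28, 28]
i ends at 5, j ends at 4: the pointers have crossed (j < i), so scanning stops.

Swap pivot arr[0] with arr[4] to place pivot at position 4: [2, 14, 17, 14, 21, 28, 28]
Pivot position: 4

After partitioning with pivot 21, the array becomes [2, 14, 17, 14, 21, 28, 28]. The pivot is placed at index 4. All elements to the left of the pivot are <= 21, and all elements to the right are > 21.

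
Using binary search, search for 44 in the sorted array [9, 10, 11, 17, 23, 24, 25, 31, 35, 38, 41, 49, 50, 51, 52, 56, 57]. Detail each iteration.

Binary search for 44 in [9, 10, 11, 17, 23, 24, 25, 31, 35, 38, 41, 49, 50, 51, 52, 56, 57]:

lo=0, hi=16, mid=8, arr[mid]=35 -> 35 < 44, search right half
lo=9, hi=16, mid=12, arr[mid]=50 -> 50 > 44, search left half
lo=9, hi=11, mid=10, arr[mid]=41 -> 41 < 44, search right half
lo=11, hi=11, mid=11, arr[mid]=49 -> 49 > 44, search left half
lo=11 > hi=10, target 44 not found

Binary search determines that 44 is not in the array after 4 comparisons. The search space was exhausted without finding the target.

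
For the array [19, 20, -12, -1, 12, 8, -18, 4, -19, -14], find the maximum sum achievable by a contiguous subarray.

Using Kadane's algorithm on [19, 20, -12, -1, 12, 8, -18, 4, -19, -14]:

Scanning through the array:
Position 1 (value 20): max_ending_here = 39, max_so_far = 39
Position 2 (value -12): max_ending_here = 27, max_so_far = 39
Position 3 (value -1): max_ending_here = 26, max_so_far = 39
Position 4 (value 12): max_ending_here = 38, max_so_far = 39
Position 5 (value 8): max_ending_here = 46, max_so_far = 46
Position 6 (value -18): max_ending_here = 28, max_so_far = 46
Position 7 (value 4): max_ending_here = 32, max_so_far = 46
Position 8 (value -19): max_ending_here = 13, max_so_far = 46
Position 9 (value -14): max_ending_here = -1, max_so_far = 46

Maximum subarray: [19, 20, -12, -1, 12, 8]
Maximum sum: 46

The maximum subarray is [19, 20, -12, -1, 12, 8] with sum 46. This subarray runs from index 0 to index 5.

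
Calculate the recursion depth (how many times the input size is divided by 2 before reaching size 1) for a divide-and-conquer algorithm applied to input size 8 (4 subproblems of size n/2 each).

For divide and conquer with division factor 2:

Problem sizes at each level:
Level 0: 8
Level 1: 4
Level 2: 2
Level 3: 1

The root is level 0 and the size-1 base case is level 3 (the tree spans levels 0 through 3, i.e. 4 levels counting the root), so the depth is the number of divisions: log_2(8) = 3

The recursion tree depth is log_2(8) = 3. At each level, the problem size is divided by 2, so it takes 3 divisions to reduce to a base case of size 1. The algorithm makes 4 recursive calls at each level.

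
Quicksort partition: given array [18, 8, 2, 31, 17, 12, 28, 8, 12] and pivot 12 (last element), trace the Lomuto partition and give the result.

Lomuto partition with pivot = 12:

Initial array: [18, 8, 2, 31, 17, 12, 28, 8, 12]

arr[0]=18 > 12: no swap
arr[1]=8 <= 12: swap with position 0, array becomes [8, 18, 2, 31, 17, 12, 28, 8, 12]
arr[2]=2 <= 12: swap with position 1, array becomes [8, 2, 18, 31, 17, 12, 28, 8, 12]
arr[3]=31 > 12: no swap
arr[4]=17 > 12: no swap
arr[5]=12 <= 12: swap with position 2, array becomes [8, 2, 12, 31, 17, 18, 28, 8, 12]
arr[6]=28 > 12: no swap
arr[7]=8 <= 12: swap with position 3, array becomes [8, 2, 12, 8, 17, 18, 28, 31, 12]

Place pivot at position 4: [8, 2, 12, 8, 12, 18, 28, 31, 17]
Pivot position: 4

After partitioning with pivot 12, the array becomes [8, 2, 12, 8, 12, 18, 28, 31, 17]. The pivot is placed at index 4. All elements to the left of the pivot are <= 12, and all elements to the right are > 12.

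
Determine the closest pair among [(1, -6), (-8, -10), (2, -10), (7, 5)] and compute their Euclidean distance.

Computing all pairwise distances among 4 points:

d((1, -6), (-8, -10)) = 9.8489
d((1, -6), (2, -10)) = 4.1231 <-- minimum
d((1, -6), (7, 5)) = 12.53
d((-8, -10), (2, -10)) = 10.0
d((-8, -10), (7, 5)) = 21.2132
d((2, -10), (7, 5)) = 15.8114

Closest pair: (1, -6) and (2, -10) with distance 4.1231

The closest pair is (1, -6) and (2, -10) with Euclidean distance 4.1231. For 4 points, brute-force pairwise comparison is shown above. For large n, the divide-and-conquer algorithm (sort by x, recurse on halves, check the dividing strip) achieves O(n log n).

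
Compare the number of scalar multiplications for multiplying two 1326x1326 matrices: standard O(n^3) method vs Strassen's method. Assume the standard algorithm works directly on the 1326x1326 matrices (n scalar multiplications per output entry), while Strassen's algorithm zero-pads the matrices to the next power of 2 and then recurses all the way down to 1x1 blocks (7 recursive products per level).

Matrix multiplication for 1326x1326 matrices:

Strassen's algorithm requires power-of-2 dimensions. Pad 1326x1326 to 2048x2048 (next power of 2).

Standard algorithm: 1326^3 = 2331473976 multiplications
Strassen's algorithm: 7^(log2(2048)) = 7^11 = 1977326743 multiplications
Savings: 2331473976 - 1977326743 = 354147233 multiplications

Standard: 2331473976 multiplications (1326^3). Strassen: 1977326743 multiplications (7^11, after padding to 2048x2048). Strassen reduces 8 recursive multiplications to 7 at each level.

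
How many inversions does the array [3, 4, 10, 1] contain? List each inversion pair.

Finding inversions in [3, 4, 10, 1]:

(0, 3): arr[0]=3 > arr[3]=1
(1, 3): arr[1]=4 > arr[3]=1
(2, 3): arr[2]=10 > arr[3]=1

Total inversions: 3

The array has 3 inversion(s): (0,3), (1,3), (2,3). Each pair (i,j) satisfies i < j and arr[i] > arr[j].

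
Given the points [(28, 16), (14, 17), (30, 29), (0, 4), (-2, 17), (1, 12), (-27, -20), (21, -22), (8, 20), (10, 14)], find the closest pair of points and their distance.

Computing all pairwise distances among 10 points:

d((28, 16), (14, 17)) = 14.0357
d((28, 16), (30, 29)) = 13.1529
d((28, 16), (0, 4)) = 30.4631
d((28, 16), (-2, 17)) = 30.0167
d((28, 16), (1, 12)) = 27.2947
d((28, 16), (-27, -20)) = 65.7343
d((28, 16), (21, -22)) = 38.6394
d((28, 16), (8, 20)) = 20.3961
d((28, 16), (10, 14)) = 18.1108
d((14, 17), (30, 29)) = 20.0
d((14, 17), (0, 4)) = 19.105
d((14, 17), (-2, 17)) = 16.0
d((14, 17), (1, 12)) = 13.9284
d((14, 17), (-27, -20)) = 55.2268
d((14, 17), (21, -22)) = 39.6232
d((14, 17), (8, 20)) = 6.7082
d((14, 17), (10, 14)) = 5.0 <-- minimum
d((30, 29), (0, 4)) = 39.0512
d((30, 29), (-2, 17)) = 34.176
d((30, 29), (1, 12)) = 33.6155
d((30, 29), (-27, -20)) = 75.1665
d((30, 29), (21, -22)) = 51.788
d((30, 29), (8, 20)) = 23.7697
d((30, 29), (10, 14)) = 25.0
d((0, 4), (-2, 17)) = 13.1529
d((0, 4), (1, 12)) = 8.0623
d((0, 4), (-27, -20)) = 36.1248
d((0, 4), (21, -22)) = 33.4215
d((0, 4), (8, 20)) = 17.8885
d((0, 4), (10, 14)) = 14.1421
d((-2, 17), (1, 12)) = 5.831
d((-2, 17), (-27, -20)) = 44.6542
d((-2, 17), (21, -22)) = 45.2769
d((-2, 17), (8, 20)) = 10.4403
d((-2, 17), (10, 14)) = 12.3693
d((1, 12), (-27, -20)) = 42.5206
d((1, 12), (21, -22)) = 39.4462
d((1, 12), (8, 20)) = 10.6301
d((1, 12), (10, 14)) = 9.2195
d((-27, -20), (21, -22)) = 48.0416
d((-27, -20), (8, 20)) = 53.1507
d((-27, -20), (10, 14)) = 50.2494
d((21, -22), (8, 20)) = 43.9659
d((21, -22), (10, 14)) = 37.6431
d((8, 20), (10, 14)) = 6.3246

Closest pair: (14, 17) and (10, 14) with distance 5.0

The closest pair is (14, 17) and (10, 14) with Euclidean distance 5.0. For 10 points, brute-force pairwise comparison is shown above. For large n, the divide-and-conquer algorithm (sort by x, recurse on halves, check the dividing strip) achieves O(n log n).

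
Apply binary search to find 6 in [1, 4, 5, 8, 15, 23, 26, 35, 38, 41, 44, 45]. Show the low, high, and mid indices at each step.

Binary search for 6 in [1, 4, 5, 8, 15, 23, 26, 35, 38, 41, 44, 45]:

lo=0, hi=11, mid=5, arr[mid]=23 -> 23 > 6, search left half
lo=0, hi=4, mid=2, arr[mid]=5 -> 5 < 6, search right half
lo=3, hi=4, mid=3, arr[mid]=8 -> 8 > 6, search left half
lo=3 > hi=2, target 6 not found

Binary search determines that 6 is not in the array after 3 comparisons. The search space was exhausted without finding the target.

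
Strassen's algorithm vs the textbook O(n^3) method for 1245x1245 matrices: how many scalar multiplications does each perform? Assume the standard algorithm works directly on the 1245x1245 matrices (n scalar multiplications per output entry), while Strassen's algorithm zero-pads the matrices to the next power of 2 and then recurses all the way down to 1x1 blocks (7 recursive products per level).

Matrix multiplication for 1245x1245 matrices:

Strassen's algorithm requires power-of-2 dimensions. Pad 1245x1245 to 2048x2048 (next power of 2).

Standard algorithm: 1245^3 = 1929781125 multiplications
Strassen's algorithm: 7^(log2(2048)) = 7^11 = 1977326743 multiplications
Difference: 1929781125 - 1977326743 = -47545618 (Strassen uses MORE here due to padding overhead — for small or just-over-power-of-2 n, padding can outweigh the per-level savings)

Standard: 1929781125 multiplications (1245^3). Strassen: 1977326743 multiplications (7^11, after padding to 2048x2048). Strassen reduces 8 recursive multiplications to 7 at each level.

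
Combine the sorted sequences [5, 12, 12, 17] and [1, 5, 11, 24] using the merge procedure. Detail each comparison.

Merging process:

Compare 5 vs 1: take 1 from right. Merged: [1]
Compare 5 vs 5: take 5 from left. Merged: [1, 5]
Compare 12 vs 5: take 5 from right. Merged: [1, 5, 5]
Compare 12 vs 11: take 11 from right. Merged: [1, 5, 5, 11]
Compare 12 vs 24: take 12 from left. Merged: [1, 5, 5, 11, 12]
Compare 12 vs 24: take 12 from left. Merged: [1, 5, 5, 11, 12, 12]
Compare 17 vs 24: take 17 from left. Merged: [1, 5, 5, 11, 12, 12, 17]
Append remaining from right: [24]. Merged: [1, 5, 5, 11, 12, 12, 17, 24]

Final merged array: [1, 5, 5, 11, 12, 12, 17, 24]
Total comparisons: 7

The merged array is [1, 5, 5, 11, 12, 12, 17, 24], requiring 7 comparisons. The merge step runs in O(n) time where n is the total number of elements.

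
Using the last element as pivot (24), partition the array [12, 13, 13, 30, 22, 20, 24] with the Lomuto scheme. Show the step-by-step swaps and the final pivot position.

Lomuto partition with pivot = 24:

Initial array: [12, 13, 13, 30, 22, 20, 24]

arr[0]=12 <= 24: swap with position 0, array becomes [12, 13, 13, 30, 22, 20, 24]
arr[1]=13 <= 24: swap with position 1, array becomes [12, 13, 13, 30, 22, 20, 24]
arr[2]=13 <= 24: swap with position 2, array becomes [12, 13, 13, 30, 22, 20, 24]
arr[3]=30 > 24: no swap
arr[4]=22 <= 24: swap with position 3, array becomes [12, 13, 13, 22, 30, 20, 24]
arr[5]=20 <= 24: swap with position 4, array becomes [12, 13, 13, 22, 20, 30, 24]

Place pivot at position 5: [12, 13, 13, 22, 20, 24, 30]
Pivot position: 5

After partitioning with pivot 24, the array becomes [12, 13, 13, 22, 20, 24, 30]. The pivot is placed at index 5. All elements to the left of the pivot are <= 24, and all elements to the right are > 24.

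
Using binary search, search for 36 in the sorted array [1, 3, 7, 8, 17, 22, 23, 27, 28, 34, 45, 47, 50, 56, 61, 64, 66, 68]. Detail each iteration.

Binary search for 36 in [1, 3, 7, 8, 17, 22, 23, 27, 28, 34, 45, 47, 50, 56, 61, 64, 66, 68]:

lo=0, hi=17, mid=8, arr[mid]=28 -> 28 < 36, search right half
lo=9, hi=17, mid=13, arr[mid]=56 -> 56 > 36, search left half
lo=9, hi=12, mid=10, arr[mid]=45 -> 45 > 36, search left half
lo=9, hi=9, mid=9, arr[mid]=34 -> 34 < 36, search right half
lo=10 > hi=9, target 36 not found

Binary search determines that 36 is not in the array after 4 comparisons. The search space was exhausted without finding the target.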